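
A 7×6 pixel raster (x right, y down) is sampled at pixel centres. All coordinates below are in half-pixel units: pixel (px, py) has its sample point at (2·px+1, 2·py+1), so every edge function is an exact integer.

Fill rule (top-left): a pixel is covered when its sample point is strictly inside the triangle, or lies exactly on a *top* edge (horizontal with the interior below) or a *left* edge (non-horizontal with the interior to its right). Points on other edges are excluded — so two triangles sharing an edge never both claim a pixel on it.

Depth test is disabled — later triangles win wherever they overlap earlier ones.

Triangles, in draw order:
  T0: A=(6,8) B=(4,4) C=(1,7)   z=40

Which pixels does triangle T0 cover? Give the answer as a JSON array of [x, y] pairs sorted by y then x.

T0:
  2·area = 18  (B↔C swapped to make it positive)
  edge (6, 8)→(1, 7): d=(-5,-1) top-left  bias=+0
  edge (1, 7)→(4, 4): d=(3,-3) top-left  bias=+0
  edge (4, 4)→(6, 8): d=(2,4) right/bottom  bias=-1
    (3,0)@(7, 1): e=[36,0,-18] → ·  [on edge]
    (2,1)@(5, 3): e=[24,0,-6] → ·  [on edge]
    (1,2)@(3, 5): e=[12,0,6] → █  [on edge]
    (2,2)@(5, 5): e=[14,6,-2] → ·
    (0,3)@(1, 7): e=[0,0,18] → █  [on edge]
    (2,3)@(5, 7): e=[4,12,2] → █
    (3,3)@(7, 7): e=[6,18,-6] → ·
    (0,4)@(1, 9): e=[-10,6,22] → ·
    (1,4)@(3, 9): e=[-8,12,14] → ·
    (2,4)@(5, 9): e=[-6,18,6] → ·
    (5,4)@(11, 9): e=[0,36,-18] → ·  [on edge]
  covered (4 px):
    · · · · · · ·
    · · · · · · ·
    · █ · · · · ·
    █ █ █ · · · ·
    · · · · · · ·
    · · · · · · ·

Result: [[1,2],[0,3],[1,3],[2,3]]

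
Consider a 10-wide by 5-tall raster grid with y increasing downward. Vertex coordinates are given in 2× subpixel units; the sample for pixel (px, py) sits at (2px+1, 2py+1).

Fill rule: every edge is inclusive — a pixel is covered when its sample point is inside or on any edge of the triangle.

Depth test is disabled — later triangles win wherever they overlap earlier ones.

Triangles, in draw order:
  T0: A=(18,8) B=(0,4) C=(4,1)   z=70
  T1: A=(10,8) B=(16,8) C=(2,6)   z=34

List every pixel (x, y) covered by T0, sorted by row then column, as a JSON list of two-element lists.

T0:
  2·area = 70
  edge (18, 8)→(0, 4): d=(-18,-4) inclusive
  edge (0, 4)→(4, 1): d=(4,-3) inclusive
  edge (4, 1)→(18, 8): d=(14,7) inclusive
    (1,1)@(3, 3): e=[30,5,35] → █
    (2,1)@(5, 3): e=[38,11,21] → █
    (3,1)@(7, 3): e=[46,17,7] → █
    (4,1)@(9, 3): e=[54,23,-7] → ·
    (1,2)@(3, 5): e=[-6,13,63] → ·
    (2,2)@(5, 5): e=[2,19,49] → █
    (4,2)@(9, 5): e=[18,31,21] → █
    (5,2)@(11, 5): e=[26,37,7] → █
    (6,2)@(13, 5): e=[34,43,-7] → ·
    (2,3)@(5, 7): e=[-34,27,77] → ·
    (3,3)@(7, 7): e=[-26,33,63] → ·
    (4,3)@(9, 7): e=[-18,39,49] → ·
  covered (8 px):
    · · · · · · · · · ·
    · █ █ █ · · · · · ·
    · · █ █ █ █ · · · ·
    · · · · · · · █ · ·
    · · · · · · · · · ·
T1:
  2·area = 12  (B↔C swapped to make it positive)
  edge (10, 8)→(2, 6): d=(-8,-2) inclusive
  edge (2, 6)→(16, 8): d=(14,2) inclusive
  edge (16, 8)→(10, 8): d=(-6,0) inclusive
    (3,3)@(7, 7): e=[2,4,6] → █
    (4,3)@(9, 7): e=[6,0,6] → █  [on edge]
    (5,3)@(11, 7): e=[10,-4,6] → ·
    (3,4)@(7, 9): e=[-14,32,-6] → ·
    (4,4)@(9, 9): e=[-10,28,-6] → ·
  covered (2 px):
    · · · · · · · · · ·
    · · · · · · · · · ·
    · · · · · · · · · ·
    · · · █ █ · · · · ·
    · · · · · · · · · ·

Result: [[1,1],[2,1],[3,1],[2,2],[3,2],[4,2],[5,2],[7,3]]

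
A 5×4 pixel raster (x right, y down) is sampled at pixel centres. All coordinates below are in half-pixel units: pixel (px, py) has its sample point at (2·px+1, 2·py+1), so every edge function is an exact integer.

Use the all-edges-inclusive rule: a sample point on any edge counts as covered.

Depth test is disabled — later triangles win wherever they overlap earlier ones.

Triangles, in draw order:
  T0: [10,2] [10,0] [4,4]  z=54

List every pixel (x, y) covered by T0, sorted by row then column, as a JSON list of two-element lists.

T0:
  2·area = 12  (B↔C swapped to make it positive)
  edge (10, 2)→(4, 4): d=(-6,2) inclusive
  edge (4, 4)→(10, 0): d=(6,-4) inclusive
  edge (10, 0)→(10, 2): d=(0,2) inclusive
    (4,0)@(9, 1): e=[8,2,2] → █
    (3,1)@(7, 3): e=[0,6,6] → █  [on edge]
    (4,1)@(9, 3): e=[-4,14,2] → ·
    (0,2)@(1, 5): e=[0,-6,18] → ·  [on edge]
    (3,2)@(7, 5): e=[-12,18,6] → ·
  covered (2 px):
    · · · · █
    · · · █ ·
    · · · · ·
    · · · · ·

Final: [[4,0],[3,1]]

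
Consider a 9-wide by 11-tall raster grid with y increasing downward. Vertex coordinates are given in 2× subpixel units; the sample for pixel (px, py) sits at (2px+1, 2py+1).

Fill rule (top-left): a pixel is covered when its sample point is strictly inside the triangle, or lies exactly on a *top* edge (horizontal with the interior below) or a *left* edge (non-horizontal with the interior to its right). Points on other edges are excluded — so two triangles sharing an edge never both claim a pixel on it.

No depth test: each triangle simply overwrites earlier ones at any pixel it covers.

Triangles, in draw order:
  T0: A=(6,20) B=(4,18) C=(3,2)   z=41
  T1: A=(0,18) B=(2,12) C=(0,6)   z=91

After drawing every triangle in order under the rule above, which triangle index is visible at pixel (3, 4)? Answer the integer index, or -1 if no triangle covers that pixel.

T0:
  2·area = 30
  edge (6, 20)→(4, 18): d=(-2,-2) top-left  bias=+0
  edge (4, 18)→(3, 2): d=(-1,-16) top-left  bias=+0
  edge (3, 2)→(6, 20): d=(3,18) right/bottom  bias=-1
    (0,7)@(1, 15): e=[0,-45,75] → ·  [on edge]
    (2,7)@(5, 15): e=[8,19,3] → #
    (3,7)@(7, 15): e=[12,51,-33] → ·
    (1,8)@(3, 17): e=[0,-15,45] → ·  [on edge]
    (2,8)@(5, 17): e=[4,17,9] → #
    (3,8)@(7, 17): e=[8,49,-27] → ·
    (2,9)@(5, 19): e=[0,15,15] → #  [on edge]
    (3,9)@(7, 19): e=[4,47,-21] → ·
    (2,10)@(5, 21): e=[-4,13,21] → ·
    (3,10)@(7, 21): e=[0,45,-15] → ·  [on edge]
  covered (3 px):
    · · · · · · · · ·
    · · · · · · · · ·
    · · · · · · · · ·
    · · · · · · · · ·
    · · · · · · · · ·
    · · · · · · · · ·
    · · · · · · · · ·
    · · # · · · · · ·
    · · # · · · · · ·
    · · # · · · · · ·
    · · · · · · · · ·
T1:
  2·area = 24  (B↔C swapped to make it positive)
  edge (0, 18)→(0, 6): d=(0,-12) top-left  bias=+0
  edge (0, 6)→(2, 12): d=(2,6) right/bottom  bias=-1
  edge (2, 12)→(0, 18): d=(-2,6) right/bottom  bias=-1
    (2,1)@(5, 3): e=[60,-36,0] → ·  [on edge]
    (0,4)@(1, 9): e=[12,0,12] → ·  [on edge]
    (1,4)@(3, 9): e=[36,-12,0] → ·  [on edge]
    (0,5)@(1, 11): e=[12,4,8] → #
    (1,5)@(3, 11): e=[36,-8,-4] → ·
    (0,6)@(1, 13): e=[12,8,4] → #
    (1,6)@(3, 13): e=[36,-4,-8] → ·
    (0,7)@(1, 15): e=[12,12,0] → ·  [on edge]
    (1,7)@(3, 15): e=[36,0,-12] → ·  [on edge]
    (2,10)@(5, 21): e=[60,0,-36] → ·  [on edge]
  covered (2 px):
    · · · · · · · · ·
    · · · · · · · · ·
    · · · · · · · · ·
    · · · · · · · · ·
    · · · · · · · · ·
    # · · · · · · · ·
    # · · · · · · · ·
    · · · · · · · · ·
    · · · · · · · · ·
    · · · · · · · · ·
    · · · · · · · · ·

Z-buffer (winner per pixel, '.' = empty):
  . . . . . . . . .
  . . . . . . . . .
  . . . . . . . . .
  . . . . . . . . .
  . . . . . . . . .
  1 . . . . . . . .
  1 . . . . . . . .
  . . 0 . . . . . .
  . . 0 . . . . . .
  . . 0 . . . . . .
  . . . . . . . . .

Answer: -1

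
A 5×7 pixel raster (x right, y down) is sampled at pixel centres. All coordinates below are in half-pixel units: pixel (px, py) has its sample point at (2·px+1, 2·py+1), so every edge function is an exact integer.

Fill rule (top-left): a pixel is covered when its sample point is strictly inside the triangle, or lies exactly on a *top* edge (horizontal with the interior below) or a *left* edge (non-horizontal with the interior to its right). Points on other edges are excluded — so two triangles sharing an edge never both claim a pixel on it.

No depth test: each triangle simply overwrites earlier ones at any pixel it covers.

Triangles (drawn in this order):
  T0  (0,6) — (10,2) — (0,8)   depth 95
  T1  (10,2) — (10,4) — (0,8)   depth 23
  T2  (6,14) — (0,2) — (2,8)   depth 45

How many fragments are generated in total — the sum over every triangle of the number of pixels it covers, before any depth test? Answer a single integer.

T0:
  2·area = 20
  edge (0, 6)→(10, 2): d=(10,-4) top-left  bias=+0
  edge (10, 2)→(0, 8): d=(-10,6) right/bottom  bias=-1
  edge (0, 8)→(0, 6): d=(0,-2) top-left  bias=+0
    (1,2)@(3, 5): e=[2,12,6] → X
    (2,2)@(5, 5): e=[10,0,10] → .  [on edge]
    (0,3)@(1, 7): e=[14,4,2] → X
    (1,3)@(3, 7): e=[22,-8,6] → .
    (0,4)@(1, 9): e=[34,-16,2] → .
  covered (2 px):
    . . . . .
    . . . . .
    . X . . .
    X . . . .
    . . . . .
    . . . . .
    . . . . .
T1:
  2·area = 20
  edge (10, 2)→(10, 4): d=(0,2) right/bottom  bias=-1
  edge (10, 4)→(0, 8): d=(-10,4) right/bottom  bias=-1
  edge (0, 8)→(10, 2): d=(10,-6) top-left  bias=+0
    (4,1)@(9, 3): e=[2,14,4] → X
    (2,2)@(5, 5): e=[10,10,0] → X  [on edge]
    (3,2)@(7, 5): e=[6,2,12] → X
    (4,2)@(9, 5): e=[2,-6,24] → .
    (2,3)@(5, 7): e=[10,-10,20] → .
    (3,3)@(7, 7): e=[6,-18,32] → .
  covered (3 px):
    . . . . .
    . . . . X
    . . X X .
    . . . . .
    . . . . .
    . . . . .
    . . . . .
T2:
  2·area = 12  (B↔C swapped to make it positive)
  edge (6, 14)→(2, 8): d=(-4,-6) top-left  bias=+0
  edge (2, 8)→(0, 2): d=(-2,-6) top-left  bias=+0
  edge (0, 2)→(6, 14): d=(6,12) right/bottom  bias=-1
    (0,2)@(1, 5): e=[6,0,6] → X  [on edge]
    (1,2)@(3, 5): e=[18,12,-18] → .
    (0,3)@(1, 7): e=[-2,-4,18] → .
    (1,4)@(3, 9): e=[2,4,6] → X
    (2,4)@(5, 9): e=[14,16,-18] → .
    (1,5)@(3, 11): e=[-6,0,18] → .  [on edge]
  covered (2 px):
    . . . . .
    . . . . .
    X . . . .
    . . . . .
    . X . . .
    . . . . .
    . . . . .

Answer: 7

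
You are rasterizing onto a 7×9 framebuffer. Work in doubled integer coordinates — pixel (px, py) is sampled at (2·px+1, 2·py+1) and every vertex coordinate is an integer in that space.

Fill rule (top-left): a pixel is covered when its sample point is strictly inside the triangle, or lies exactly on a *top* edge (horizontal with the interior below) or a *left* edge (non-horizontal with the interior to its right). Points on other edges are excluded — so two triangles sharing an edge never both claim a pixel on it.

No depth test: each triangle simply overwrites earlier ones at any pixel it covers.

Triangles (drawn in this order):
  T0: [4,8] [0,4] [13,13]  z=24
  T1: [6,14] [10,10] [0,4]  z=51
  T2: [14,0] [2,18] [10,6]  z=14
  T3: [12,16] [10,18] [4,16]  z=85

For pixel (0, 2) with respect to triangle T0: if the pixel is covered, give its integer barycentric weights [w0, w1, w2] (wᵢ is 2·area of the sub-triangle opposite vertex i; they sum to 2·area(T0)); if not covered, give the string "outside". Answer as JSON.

T0:
  2·area = 16
  edge (4, 8)→(0, 4): d=(-4,-4) top-left  bias=+0
  edge (0, 4)→(13, 13): d=(13,9) right/bottom  bias=-1
  edge (13, 13)→(4, 8): d=(-9,-5) top-left  bias=+0
    (0,2)@(1, 5): e=[0,4,12] → #  [on edge]
    (1,2)@(3, 5): e=[8,-14,22] → ·
    (0,3)@(1, 7): e=[-8,30,-6] → ·
    (1,3)@(3, 7): e=[0,12,4] → #  [on edge]
    (2,3)@(5, 7): e=[8,-6,14] → ·
    (1,4)@(3, 9): e=[-8,38,-14] → ·
    (2,4)@(5, 9): e=[0,20,-4] → ·  [on edge]
    (3,4)@(7, 9): e=[8,2,6] → #
    (4,4)@(9, 9): e=[16,-16,16] → ·
    (3,5)@(7, 11): e=[0,28,-12] → ·  [on edge]
    (4,6)@(9, 13): e=[0,36,-20] → ·  [on edge]
    (6,6)@(13, 13): e=[16,0,0] → ·  [on edge]
    (5,7)@(11, 15): e=[0,44,-28] → ·  [on edge]
    (6,8)@(13, 17): e=[0,52,-36] → ·  [on edge]
  covered (3 px):
    · · · · · · ·
    · · · · · · ·
    # · · · · · ·
    · # · · · · ·
    · · · # · · ·
    · · · · · · ·
    · · · · · · ·
    · · · · · · ·
    · · · · · · ·
T1:
  2·area = 64  (B↔C swapped to make it positive)
  edge (6, 14)→(0, 4): d=(-6,-10) top-left  bias=+0
  edge (0, 4)→(10, 10): d=(10,6) right/bottom  bias=-1
  edge (10, 10)→(6, 14): d=(-4,4) right/bottom  bias=-1
    (0,2)@(1, 5): e=[4,4,56] → #
    (1,2)@(3, 5): e=[24,-8,48] → ·
    (0,3)@(1, 7): e=[-8,24,48] → ·
    (1,3)@(3, 7): e=[12,12,40] → #
    (2,3)@(5, 7): e=[32,0,32] → ·  [on edge]
    (6,3)@(13, 7): e=[112,-48,0] → ·  [on edge]
    (1,4)@(3, 9): e=[0,32,32] → #  [on edge]
    (2,4)@(5, 9): e=[20,20,24] → #
    (3,4)@(7, 9): e=[40,8,16] → #
    (4,4)@(9, 9): e=[60,-4,8] → ·
    (5,4)@(11, 9): e=[80,-16,0] → ·  [on edge]
    (1,5)@(3, 11): e=[-12,52,24] → ·
    (4,5)@(9, 11): e=[48,16,0] → ·  [on edge]
    (3,6)@(7, 13): e=[16,48,0] → ·  [on edge]
    (2,7)@(5, 15): e=[-16,80,0] → ·  [on edge]
    (1,8)@(3, 17): e=[-48,112,0] → ·  [on edge]
  covered (7 px):
    · · · · · · ·
    · · · · · · ·
    # · · · · · ·
    · # · · · · ·
    · # # # · · ·
    · · # # · · ·
    · · · · · · ·
    · · · · · · ·
    · · · · · · ·
T2:
  degenerate (2·area = 0) — covers nothing
T3:
  2·area = 16
  edge (12, 16)→(10, 18): d=(-2,2) right/bottom  bias=-1
  edge (10, 18)→(4, 16): d=(-6,-2) top-left  bias=+0
  edge (4, 16)→(12, 16): d=(8,0) top-left  bias=+0
    (0,7)@(1, 15): e=[24,0,-8] → ·  [on edge]
    (6,7)@(13, 15): e=[0,24,-8] → ·  [on edge]
    (3,8)@(7, 17): e=[8,0,8] → #  [on edge]
    (4,8)@(9, 17): e=[4,4,8] → #
    (5,8)@(11, 17): e=[0,8,8] → ·  [on edge]
  covered (2 px):
    · · · · · · ·
    · · · · · · ·
    · · · · · · ·
    · · · · · · ·
    · · · · · · ·
    · · · · · · ·
    · · · · · · ·
    · · · · · · ·
    · · · # # · ·

Final: [4,12,0]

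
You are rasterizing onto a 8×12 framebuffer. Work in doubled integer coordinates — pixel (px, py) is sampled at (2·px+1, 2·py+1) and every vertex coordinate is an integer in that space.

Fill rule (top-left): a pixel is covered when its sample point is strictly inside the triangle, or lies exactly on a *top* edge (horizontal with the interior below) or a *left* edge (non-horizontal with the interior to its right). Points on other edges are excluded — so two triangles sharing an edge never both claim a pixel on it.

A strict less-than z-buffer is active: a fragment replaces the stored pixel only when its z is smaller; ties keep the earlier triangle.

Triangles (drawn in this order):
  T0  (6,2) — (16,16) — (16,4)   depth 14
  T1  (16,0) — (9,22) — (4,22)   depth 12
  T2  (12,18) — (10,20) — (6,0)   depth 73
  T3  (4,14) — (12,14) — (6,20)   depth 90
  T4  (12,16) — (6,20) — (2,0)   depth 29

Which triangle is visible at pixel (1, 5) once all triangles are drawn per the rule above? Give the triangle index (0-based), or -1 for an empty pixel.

T0:
  2·area = 120  (B↔C swapped to make it positive)
  edge (6, 2)→(16, 4): d=(10,2) right/bottom  bias=-1
  edge (16, 4)→(16, 16): d=(0,12) right/bottom  bias=-1
  edge (16, 16)→(6, 2): d=(-10,-14) top-left  bias=+0
    (0,0)@(1, 1): e=[0,180,-60] → .  [on edge]
    (3,1)@(7, 3): e=[8,108,4] → X
    (4,1)@(9, 3): e=[4,84,32] → X
    (5,1)@(11, 3): e=[0,60,60] → .  [on edge]
    (3,2)@(7, 5): e=[28,108,-16] → .
    (4,2)@(9, 5): e=[24,84,12] → X
    (5,2)@(11, 5): e=[20,60,40] → X
    (6,2)@(13, 5): e=[16,36,68] → X
    (7,2)@(15, 5): e=[12,12,96] → X
    (4,3)@(9, 7): e=[44,84,-8] → .
    (5,3)@(11, 7): e=[40,60,20] → X
    (5,4)@(11, 9): e=[60,60,0] → X  [on edge]
  covered (15 px):
    . . . . . . . .
    . . . X X . . .
    . . . . X X X X
    . . . . . X X X
    . . . . . X X X
    . . . . . . X X
    . . . . . . . X
    . . . . . . . .
    . . . . . . . .
    . . . . . . . .
    . . . . . . . .
    . . . . . . . .
T1:
  2·area = 110
  edge (16, 0)→(9, 22): d=(-7,22) right/bottom  bias=-1
  edge (9, 22)→(4, 22): d=(-5,0) right/bottom  bias=-1
  edge (4, 22)→(16, 0): d=(12,-22) top-left  bias=+0
    (7,1)@(15, 3): e=[1,95,14] → X
    (7,2)@(15, 5): e=[-13,85,38] → .
    (6,3)@(13, 7): e=[17,75,18] → X
    (7,3)@(15, 7): e=[-27,75,62] → .
    (6,4)@(13, 9): e=[3,65,42] → X
    (7,4)@(15, 9): e=[-41,65,86] → .
    (5,5)@(11, 11): e=[33,55,22] → X
    (6,5)@(13, 11): e=[-11,55,66] → .
    (4,6)@(9, 13): e=[63,45,2] → X
    (6,6)@(13, 13): e=[-25,45,90] → .
    (4,7)@(9, 15): e=[49,35,26] → X
    (6,7)@(13, 15): e=[-39,35,114] → .
  covered (15 px):
    . . . . . . . .
    . . . . . . . X
    . . . . . . . .
    . . . . . . X .
    . . . . . . X .
    . . . . . X . .
    . . . . X X . .
    . . . . X X . .
    . . . X X . . .
    . . . X X . . .
    . . X X X . . .
    . . . . . . . .
T2:
  2·area = 48
  edge (12, 18)→(10, 20): d=(-2,2) right/bottom  bias=-1
  edge (10, 20)→(6, 0): d=(-4,-20) top-left  bias=+0
  edge (6, 0)→(12, 18): d=(6,18) right/bottom  bias=-1
    (3,1)@(7, 3): e=[40,8,0] → .  [on edge]
    (3,2)@(7, 5): e=[36,0,12] → X  [on edge]
    (4,2)@(9, 5): e=[32,40,-24] → .
    (3,3)@(7, 7): e=[32,-8,24] → .
    (4,4)@(9, 9): e=[24,24,0] → .  [on edge]
    (4,5)@(9, 11): e=[20,16,12] → X
    (5,5)@(11, 11): e=[16,56,-24] → .
    (4,6)@(9, 13): e=[16,8,24] → X
    (5,6)@(11, 13): e=[12,48,-12] → .
    (4,7)@(9, 15): e=[12,0,36] → X  [on edge]
    (5,7)@(11, 15): e=[8,40,0] → .  [on edge]
    (7,7)@(15, 15): e=[0,120,-72] → .  [on edge]
    (6,8)@(13, 17): e=[0,72,-24] → .  [on edge]
    (5,9)@(11, 19): e=[0,24,24] → .  [on edge]
    (4,10)@(9, 21): e=[0,-24,72] → .  [on edge]
    (6,10)@(13, 21): e=[-8,56,0] → .  [on edge]
    (3,11)@(7, 23): e=[0,-72,120] → .  [on edge]
  covered (5 px):
    . . . . . . . .
    . . . . . . . .
    . . . X . . . .
    . . . . . . . .
    . . . . . . . .
    . . . . X . . .
    . . . . X . . .
    . . . . X . . .
    . . . . . X . .
    . . . . . . . .
    . . . . . . . .
    . . . . . . . .
T3:
  2·area = 48
  edge (4, 14)→(12, 14): d=(8,0) top-left  bias=+0
  edge (12, 14)→(6, 20): d=(-6,6) right/bottom  bias=-1
  edge (6, 20)→(4, 14): d=(-2,-6) top-left  bias=+0
    (0,2)@(1, 5): e=[-72,120,0] → .  [on edge]
    (1,5)@(3, 11): e=[-24,72,0] → .  [on edge]
    (7,5)@(15, 11): e=[-24,0,72] → .  [on edge]
    (6,6)@(13, 13): e=[-8,0,56] → .  [on edge]
    (2,7)@(5, 15): e=[8,36,4] → X
    (3,7)@(7, 15): e=[8,24,16] → X
    (4,7)@(9, 15): e=[8,12,28] → X
    (5,7)@(11, 15): e=[8,0,40] → .  [on edge]
    (2,8)@(5, 17): e=[24,24,0] → X  [on edge]
    (4,8)@(9, 17): e=[24,0,24] → .  [on edge]
    (2,9)@(5, 19): e=[40,12,-4] → .
    (3,9)@(7, 19): e=[40,0,8] → .  [on edge]
    (2,10)@(5, 21): e=[56,0,-8] → .  [on edge]
    (1,11)@(3, 23): e=[72,0,-24] → .  [on edge]
    (3,11)@(7, 23): e=[72,-24,0] → .  [on edge]
  covered (5 px):
    . . . . . . . .
    . . . . . . . .
    . . . . . . . .
    . . . . . . . .
    . . . . . . . .
    . . . . . . . .
    . . . . . . . .
    . . X X X . . .
    . . X X . . . .
    . . . . . . . .
    . . . . . . . .
    . . . . . . . .
T4:
  2·area = 136
  edge (12, 16)→(6, 20): d=(-6,4) right/bottom  bias=-1
  edge (6, 20)→(2, 0): d=(-4,-20) top-left  bias=+0
  edge (2, 0)→(12, 16): d=(10,16) right/bottom  bias=-1
    (1,1)@(3, 3): e=[114,8,14] → X
    (2,1)@(5, 3): e=[106,48,-18] → .
    (1,2)@(3, 5): e=[102,0,34] → X  [on edge]
    (2,2)@(5, 5): e=[94,40,2] → X
    (3,2)@(7, 5): e=[86,80,-30] → .
    (1,3)@(3, 7): e=[90,-8,54] → .
    (2,3)@(5, 7): e=[82,32,22] → X
    (3,3)@(7, 7): e=[74,72,-10] → .
    (2,4)@(5, 9): e=[70,24,42] → X
    (3,4)@(7, 9): e=[62,64,10] → X
    (4,4)@(9, 9): e=[54,104,-22] → .
    (2,5)@(5, 11): e=[58,16,62] → X
    (2,7)@(5, 15): e=[34,0,102] → X  [on edge]
  covered (18 px):
    . . . . . . . .
    . X . . . . . .
    . X X . . . . .
    . . X . . . . .
    . . X X . . . .
    . . X X . . . .
    . . X X X . . .
    . . X X X X . .
    . . . X X . . .
    . . . X . . . .
    . . . . . . . .
    . . . . . . . .

Z-buffer (winner per pixel, '.' = empty):
  . . . . . . . .
  . 4 . 0 0 . . 1
  . 4 4 2 0 0 0 0
  . . 4 . . 0 1 0
  . . 4 4 . 0 1 0
  . . 4 4 2 1 0 0
  . . 4 4 1 1 . 0
  . . 4 4 1 1 . .
  . . 3 1 1 2 . .
  . . . 1 1 . . .
  . . 1 1 1 . . .
  . . . . . . . .

Result: -1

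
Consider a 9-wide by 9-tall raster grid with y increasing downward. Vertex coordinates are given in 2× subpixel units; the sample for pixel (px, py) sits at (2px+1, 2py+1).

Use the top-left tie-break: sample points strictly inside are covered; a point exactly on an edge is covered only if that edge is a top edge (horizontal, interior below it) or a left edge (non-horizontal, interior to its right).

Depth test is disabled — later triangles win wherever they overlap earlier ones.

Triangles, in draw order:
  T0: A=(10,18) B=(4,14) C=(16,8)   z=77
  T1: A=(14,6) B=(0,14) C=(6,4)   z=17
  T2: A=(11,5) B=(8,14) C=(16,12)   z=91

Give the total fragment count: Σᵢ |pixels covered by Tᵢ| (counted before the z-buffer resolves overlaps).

T0:
  2·area = 84
  edge (10, 18)→(4, 14): d=(-6,-4) top-left  bias=+0
  edge (4, 14)→(16, 8): d=(12,-6) top-left  bias=+0
  edge (16, 8)→(10, 18): d=(-6,10) right/bottom  bias=-1
    (7,4)@(15, 9): e=[74,6,4] → #
    (8,4)@(17, 9): e=[82,18,-16] → ·
    (5,5)@(11, 11): e=[46,6,32] → #
    (6,5)@(13, 11): e=[54,18,12] → #
    (7,5)@(15, 11): e=[62,30,-8] → ·
    (3,6)@(7, 13): e=[18,6,60] → #
    (4,6)@(9, 13): e=[26,18,40] → #
    (6,6)@(13, 13): e=[42,42,0] → ·  [on edge]
    (3,7)@(7, 15): e=[6,30,48] → #
    (6,7)@(13, 15): e=[30,66,-12] → ·
    (3,8)@(7, 17): e=[-6,54,36] → ·
    (4,8)@(9, 17): e=[2,66,16] → #
  covered (10 px):
    · · · · · · · · ·
    · · · · · · · · ·
    · · · · · · · · ·
    · · · · · · · · ·
    · · · · · · · # ·
    · · · · · # # · ·
    · · · # # # · · ·
    · · · # # # · · ·
    · · · · # · · · ·
T1:
  2·area = 92
  edge (14, 6)→(0, 14): d=(-14,8) right/bottom  bias=-1
  edge (0, 14)→(6, 4): d=(6,-10) top-left  bias=+0
  edge (6, 4)→(14, 6): d=(8,2) right/bottom  bias=-1
    (3,2)@(7, 5): e=[70,16,6] → #
    (4,2)@(9, 5): e=[54,36,2] → #
    (5,2)@(11, 5): e=[38,56,-2] → ·
    (2,3)@(5, 7): e=[58,8,26] → #
    (5,3)@(11, 7): e=[10,68,14] → #
    (6,3)@(13, 7): e=[-6,88,10] → ·
    (1,4)@(3, 9): e=[46,0,46] → #  [on edge]
    (4,4)@(9, 9): e=[-2,60,34] → ·
    (5,4)@(11, 9): e=[-18,80,30] → ·
    (1,5)@(3, 11): e=[18,12,62] → #
    (3,5)@(7, 11): e=[-14,52,54] → ·
    (0,6)@(1, 13): e=[6,4,82] → #
  covered (12 px):
    · · · · · · · · ·
    · · · · · · · · ·
    · · · # # · · · ·
    · · # # # # · · ·
    · # # # · · · · ·
    · # # · · · · · ·
    # · · · · · · · ·
    · · · · · · · · ·
    · · · · · · · · ·
T2:
  2·area = 66  (B↔C swapped to make it positive)
  edge (11, 5)→(16, 12): d=(5,7) right/bottom  bias=-1
  edge (16, 12)→(8, 14): d=(-8,2) right/bottom  bias=-1
  edge (8, 14)→(11, 5): d=(3,-9) top-left  bias=+0
    (5,2)@(11, 5): e=[0,66,0] → ·  [on edge]
    (5,3)@(11, 7): e=[10,50,6] → #
    (6,3)@(13, 7): e=[-4,46,24] → ·
    (5,4)@(11, 9): e=[20,34,12] → #
    (6,4)@(13, 9): e=[6,30,30] → #
    (7,4)@(15, 9): e=[-8,26,48] → ·
    (4,5)@(9, 11): e=[44,22,0] → #  [on edge]
    (7,5)@(15, 11): e=[2,10,54] → #
    (8,5)@(17, 11): e=[-12,6,72] → ·
    (4,6)@(9, 13): e=[54,6,6] → #
    (6,6)@(13, 13): e=[26,-2,42] → ·
    (7,6)@(15, 13): e=[12,-6,60] → ·
    (3,8)@(7, 17): e=[88,-22,0] → ·  [on edge]
  covered (9 px):
    · · · · · · · · ·
    · · · · · · · · ·
    · · · · · · · · ·
    · · · · · # · · ·
    · · · · · # # · ·
    · · · · # # # # ·
    · · · · # # · · ·
    · · · · · · · · ·
    · · · · · · · · ·

Final: 31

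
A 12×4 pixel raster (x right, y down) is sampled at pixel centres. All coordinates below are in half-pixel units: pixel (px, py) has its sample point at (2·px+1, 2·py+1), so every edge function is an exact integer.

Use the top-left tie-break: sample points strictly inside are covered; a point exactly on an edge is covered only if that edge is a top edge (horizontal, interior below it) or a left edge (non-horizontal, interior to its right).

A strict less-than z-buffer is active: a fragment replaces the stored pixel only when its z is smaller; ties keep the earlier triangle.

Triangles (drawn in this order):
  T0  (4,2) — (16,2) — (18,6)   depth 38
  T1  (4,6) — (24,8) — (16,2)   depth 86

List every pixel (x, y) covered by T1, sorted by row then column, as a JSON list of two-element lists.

T0:
  2·area = 48
  edge (4, 2)→(16, 2): d=(12,0) top-left  bias=+0
  edge (16, 2)→(18, 6): d=(2,4) right/bottom  bias=-1
  edge (18, 6)→(4, 2): d=(-14,-4) top-left  bias=+0
    (4,1)@(9, 3): e=[12,30,6] → X
    (5,1)@(11, 3): e=[12,22,14] → X
    (6,1)@(13, 3): e=[12,14,22] → X
    (7,1)@(15, 3): e=[12,6,30] → X
    (8,1)@(17, 3): e=[12,-2,38] → .
    (4,2)@(9, 5): e=[36,34,-22] → .
    (5,2)@(11, 5): e=[36,26,-14] → .
    (6,2)@(13, 5): e=[36,18,-6] → .
    (7,2)@(15, 5): e=[36,10,2] → X
    (8,2)@(17, 5): e=[36,2,10] → X
    (9,2)@(19, 5): e=[36,-6,18] → .
    (7,3)@(15, 7): e=[60,14,-26] → .
  covered (6 px):
    . . . . . . . . . . . .
    . . . . X X X X . . . .
    . . . . . . . X X . . .
    . . . . . . . . . . . .
T1:
  2·area = 104  (B↔C swapped to make it positive)
  edge (4, 6)→(16, 2): d=(12,-4) top-left  bias=+0
  edge (16, 2)→(24, 8): d=(8,6) right/bottom  bias=-1
  edge (24, 8)→(4, 6): d=(-20,-2) top-left  bias=+0
    (9,0)@(19, 1): e=[0,-26,130] → .  [on edge]
    (6,1)@(13, 3): e=[0,26,78] → X  [on edge]
    (7,1)@(15, 3): e=[8,14,82] → X
    (8,1)@(17, 3): e=[16,2,86] → X
    (9,1)@(19, 3): e=[24,-10,90] → .
    (3,2)@(7, 5): e=[0,78,26] → X  [on edge]
    (4,2)@(9, 5): e=[8,66,30] → X
    (5,2)@(11, 5): e=[16,54,34] → X
    (9,2)@(19, 5): e=[48,6,50] → X
    (10,2)@(21, 5): e=[56,-6,54] → .
    (0,3)@(1, 7): e=[0,130,-26] → .  [on edge]
    (3,3)@(7, 7): e=[24,94,-14] → .
  covered (14 px):
    . . . . . . . . . . . .
    . . . . . . X X X . . .
    . . . X X X X X X X . .
    . . . . . . . X X X X .

Answer: [[6,1],[7,1],[8,1],[3,2],[4,2],[5,2],[6,2],[7,2],[8,2],[9,2],[7,3],[8,3],[9,3],[10,3]]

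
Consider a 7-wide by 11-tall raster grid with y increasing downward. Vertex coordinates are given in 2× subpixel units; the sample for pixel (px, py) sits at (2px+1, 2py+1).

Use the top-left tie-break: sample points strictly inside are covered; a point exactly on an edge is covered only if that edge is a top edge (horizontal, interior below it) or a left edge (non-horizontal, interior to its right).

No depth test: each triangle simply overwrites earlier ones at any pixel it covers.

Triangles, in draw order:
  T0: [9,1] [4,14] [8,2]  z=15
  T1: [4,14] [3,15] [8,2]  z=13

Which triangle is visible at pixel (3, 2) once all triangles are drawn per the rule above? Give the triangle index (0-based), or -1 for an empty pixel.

T0:
  2·area = 8
  edge (9, 1)→(4, 14): d=(-5,13) right/bottom  bias=-1
  edge (4, 14)→(8, 2): d=(4,-12) top-left  bias=+0
  edge (8, 2)→(9, 1): d=(1,-1) top-left  bias=+0
    (4,0)@(9, 1): e=[0,8,0] → ·  [on edge]
    (3,1)@(7, 3): e=[16,-8,0] → ·  [on edge]
    (2,2)@(5, 5): e=[32,-24,0] → ·  [on edge]
    (3,2)@(7, 5): e=[6,0,2] → █  [on edge]
    (4,2)@(9, 5): e=[-20,24,4] → ·
    (1,3)@(3, 7): e=[48,-40,0] → ·  [on edge]
    (3,3)@(7, 7): e=[-4,8,4] → ·
    (0,4)@(1, 9): e=[64,-56,0] → ·  [on edge]
    (2,5)@(5, 11): e=[2,0,6] → █  [on edge]
    (3,5)@(7, 11): e=[-24,24,8] → ·
    (2,6)@(5, 13): e=[-8,8,8] → ·
    (1,8)@(3, 17): e=[-2,0,10] → ·  [on edge]
  covered (2 px):
    · · · · · · ·
    · · · · · · ·
    · · · █ · · ·
    · · · · · · ·
    · · · · · · ·
    · · █ · · · ·
    · · · · · · ·
    · · · · · · ·
    · · · · · · ·
    · · · · · · ·
    · · · · · · ·
T1:
  2·area = 8
  edge (4, 14)→(3, 15): d=(-1,1) right/bottom  bias=-1
  edge (3, 15)→(8, 2): d=(5,-13) top-left  bias=+0
  edge (8, 2)→(4, 14): d=(-4,12) right/bottom  bias=-1
    (3,2)@(7, 5): e=[6,2,0] → ·  [on edge]
    (6,2)@(13, 5): e=[0,80,-72] → ·  [on edge]
    (5,3)@(11, 7): e=[0,64,-56] → ·  [on edge]
    (4,4)@(9, 9): e=[0,48,-40] → ·  [on edge]
    (2,5)@(5, 11): e=[2,6,0] → ·  [on edge]
    (3,5)@(7, 11): e=[0,32,-24] → ·  [on edge]
    (2,6)@(5, 13): e=[0,16,-8] → ·  [on edge]
    (1,7)@(3, 15): e=[0,0,8] → ·  [on edge]
    (0,8)@(1, 17): e=[0,-16,24] → ·  [on edge]
    (1,8)@(3, 17): e=[-2,10,0] → ·  [on edge]
  covered (0 px):
    · · · · · · ·
    · · · · · · ·
    · · · · · · ·
    · · · · · · ·
    · · · · · · ·
    · · · · · · ·
    · · · · · · ·
    · · · · · · ·
    · · · · · · ·
    · · · · · · ·
    · · · · · · ·

Z-buffer (winner per pixel, '.' = empty):
  . . . . . . .
  . . . . . . .
  . . . 0 . . .
  . . . . . . .
  . . . . . . .
  . . 0 . . . .
  . . . . . . .
  . . . . . . .
  . . . . . . .
  . . . . . . .
  . . . . . . .

Result: 0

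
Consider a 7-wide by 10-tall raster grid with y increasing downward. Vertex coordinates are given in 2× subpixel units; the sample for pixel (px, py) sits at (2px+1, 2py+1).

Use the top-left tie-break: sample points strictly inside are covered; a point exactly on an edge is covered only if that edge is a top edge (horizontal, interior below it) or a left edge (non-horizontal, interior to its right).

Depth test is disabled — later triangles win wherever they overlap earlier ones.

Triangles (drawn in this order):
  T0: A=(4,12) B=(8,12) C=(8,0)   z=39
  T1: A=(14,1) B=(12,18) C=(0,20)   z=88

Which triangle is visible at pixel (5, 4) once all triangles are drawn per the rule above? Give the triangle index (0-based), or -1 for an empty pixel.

T0:
  2·area = 48  (B↔C swapped to make it positive)
  edge (4, 12)→(8, 0): d=(4,-12) top-left  bias=+0
  edge (8, 0)→(8, 12): d=(0,12) right/bottom  bias=-1
  edge (8, 12)→(4, 12): d=(-4,0) right/bottom  bias=-1
    (3,1)@(7, 3): e=[0,12,36] → #  [on edge]
    (4,1)@(9, 3): e=[24,-12,36] → ·
    (3,2)@(7, 5): e=[8,12,28] → #
    (4,2)@(9, 5): e=[32,-12,28] → ·
    (3,3)@(7, 7): e=[16,12,20] → #
    (4,3)@(9, 7): e=[40,-12,20] → ·
    (2,4)@(5, 9): e=[0,36,12] → #  [on edge]
    (4,4)@(9, 9): e=[48,-12,12] → ·
    (2,5)@(5, 11): e=[8,36,4] → #
    (4,5)@(9, 11): e=[56,-12,4] → ·
    (2,6)@(5, 13): e=[16,36,-4] → ·
    (3,6)@(7, 13): e=[40,12,-4] → ·
    (1,7)@(3, 15): e=[0,60,-12] → ·  [on edge]
  covered (7 px):
    · · · · · · ·
    · · · # · · ·
    · · · # · · ·
    · · · # · · ·
    · · # # · · ·
    · · # # · · ·
    · · · · · · ·
    · · · · · · ·
    · · · · · · ·
    · · · · · · ·
T1:
  2·area = 200
  edge (14, 1)→(12, 18): d=(-2,17) right/bottom  bias=-1
  edge (12, 18)→(0, 20): d=(-12,2) right/bottom  bias=-1
  edge (0, 20)→(14, 1): d=(14,-19) top-left  bias=+0
    (6,1)@(13, 3): e=[13,178,9] → #
    (6,2)@(13, 5): e=[9,154,37] → #
    (5,3)@(11, 7): e=[39,134,27] → #
    (4,4)@(9, 9): e=[69,114,17] → #
    (3,5)@(7, 11): e=[99,94,7] → #
    (6,5)@(13, 11): e=[-3,82,121] → ·
    (3,6)@(7, 13): e=[95,70,35] → #
    (6,6)@(13, 13): e=[-7,58,149] → ·
    (2,7)@(5, 15): e=[125,50,25] → #
    (6,7)@(13, 15): e=[-11,34,177] → ·
    (1,8)@(3, 17): e=[155,30,15] → #
    (6,8)@(13, 17): e=[-15,10,205] → ·
  covered (25 px):
    · · · · · · ·
    · · · · · · #
    · · · · · · #
    · · · · · # #
    · · · · # # #
    · · · # # # ·
    · · · # # # ·
    · · # # # # ·
    · # # # # # ·
    # # # · · · ·

Z-buffer (winner per pixel, '.' = empty):
  . . . . . . .
  . . . 0 . . 1
  . . . 0 . . 1
  . . . 0 . 1 1
  . . 0 0 1 1 1
  . . 0 1 1 1 .
  . . . 1 1 1 .
  . . 1 1 1 1 .
  . 1 1 1 1 1 .
  1 1 1 . . . .

Answer: 1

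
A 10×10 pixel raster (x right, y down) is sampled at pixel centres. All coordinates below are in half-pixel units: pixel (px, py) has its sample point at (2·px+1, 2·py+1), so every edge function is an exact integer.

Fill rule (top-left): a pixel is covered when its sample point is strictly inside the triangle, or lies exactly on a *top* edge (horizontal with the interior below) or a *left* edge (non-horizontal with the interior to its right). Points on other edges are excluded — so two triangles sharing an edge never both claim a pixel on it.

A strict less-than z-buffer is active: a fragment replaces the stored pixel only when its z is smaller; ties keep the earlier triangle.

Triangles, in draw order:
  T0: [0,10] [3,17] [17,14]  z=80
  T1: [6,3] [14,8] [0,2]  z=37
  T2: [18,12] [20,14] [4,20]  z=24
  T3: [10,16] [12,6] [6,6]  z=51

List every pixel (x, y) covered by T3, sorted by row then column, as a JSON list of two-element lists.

T0:
  2·area = 107  (B↔C swapped to make it positive)
  edge (0, 10)→(17, 14): d=(17,4) right/bottom  bias=-1
  edge (17, 14)→(3, 17): d=(-14,3) right/bottom  bias=-1
  edge (3, 17)→(0, 10): d=(-3,-7) top-left  bias=+0
    (0,5)@(1, 11): e=[13,90,4] → █
    (1,5)@(3, 11): e=[5,84,18] → █
    (2,5)@(5, 11): e=[-3,78,32] → ·
    (0,6)@(1, 13): e=[47,62,-2] → ·
    (1,6)@(3, 13): e=[39,56,12] → █
    (2,6)@(5, 13): e=[31,50,26] → █
    (3,6)@(7, 13): e=[23,44,40] → █
    (4,6)@(9, 13): e=[15,38,54] → █
    (5,6)@(11, 13): e=[7,32,68] → █
    (6,6)@(13, 13): e=[-1,26,82] → ·
    (1,7)@(3, 15): e=[73,28,6] → █
    (6,7)@(13, 15): e=[33,-2,76] → ·
    (1,8)@(3, 17): e=[107,0,0] → ·  [on edge]
  covered (12 px):
    · · · · · · · · · ·
    · · · · · · · · · ·
    · · · · · · · · · ·
    · · · · · · · · · ·
    · · · · · · · · · ·
    █ █ · · · · · · · ·
    · █ █ █ █ █ · · · ·
    · █ █ █ █ █ · · · ·
    · · · · · · · · · ·
    · · · · · · · · · ·
T1:
  2·area = 22
  edge (6, 3)→(14, 8): d=(8,5) right/bottom  bias=-1
  edge (14, 8)→(0, 2): d=(-14,-6) top-left  bias=+0
  edge (0, 2)→(6, 3): d=(6,1) right/bottom  bias=-1
    (1,1)@(3, 3): e=[15,4,3] → █
    (2,1)@(5, 3): e=[5,16,1] → █
    (3,1)@(7, 3): e=[-5,28,-1] → ·
    (1,2)@(3, 5): e=[31,-24,15] → ·
    (2,2)@(5, 5): e=[21,-12,13] → ·
    (3,2)@(7, 5): e=[11,0,11] → █  [on edge]
    (4,2)@(9, 5): e=[1,12,9] → █
    (5,2)@(11, 5): e=[-9,24,7] → ·
    (3,3)@(7, 7): e=[27,-28,23] → ·
    (4,3)@(9, 7): e=[17,-16,21] → ·
  covered (4 px):
    · · · · · · · · · ·
    · █ █ · · · · · · ·
    · · · █ █ · · · · ·
    · · · · · · · · · ·
    · · · · · · · · · ·
    · · · · · · · · · ·
    · · · · · · · · · ·
    · · · · · · · · · ·
    · · · · · · · · · ·
    · · · · · · · · · ·
T2:
  2·area = 44
  edge (18, 12)→(20, 14): d=(2,2) right/bottom  bias=-1
  edge (20, 14)→(4, 20): d=(-16,6) right/bottom  bias=-1
  edge (4, 20)→(18, 12): d=(14,-8) top-left  bias=+0
    (3,0)@(7, 1): e=[0,286,-242] → ·  [on edge]
    (4,1)@(9, 3): e=[0,242,-198] → ·  [on edge]
    (5,2)@(11, 5): e=[0,198,-154] → ·  [on edge]
    (6,3)@(13, 7): e=[0,154,-110] → ·  [on edge]
    (7,4)@(15, 9): e=[0,110,-66] → ·  [on edge]
    (8,5)@(17, 11): e=[0,66,-22] → ·  [on edge]
    (8,6)@(17, 13): e=[4,34,6] → █
    (9,6)@(19, 13): e=[0,22,22] → ·  [on edge]
    (6,7)@(13, 15): e=[16,26,2] → █
    (7,7)@(15, 15): e=[12,14,18] → █
    (9,7)@(19, 15): e=[4,-10,50] → ·
    (5,8)@(11, 17): e=[24,6,14] → █
  covered (5 px):
    · · · · · · · · · ·
    · · · · · · · · · ·
    · · · · · · · · · ·
    · · · · · · · · · ·
    · · · · · · · · · ·
    · · · · · · · · · ·
    · · · · · · · · █ ·
    · · · · · · █ █ █ ·
    · · · · · █ · · · ·
    · · · · · · · · · ·
T3:
  2·area = 60  (B↔C swapped to make it positive)
  edge (10, 16)→(6, 6): d=(-4,-10) top-left  bias=+0
  edge (6, 6)→(12, 6): d=(6,0) top-left  bias=+0
  edge (12, 6)→(10, 16): d=(-2,10) right/bottom  bias=-1
    (6,0)@(13, 1): e=[90,-30,0] → ·  [on edge]
    (3,3)@(7, 7): e=[6,6,48] → █
    (4,3)@(9, 7): e=[26,6,28] → █
    (5,3)@(11, 7): e=[46,6,8] → █
    (6,3)@(13, 7): e=[66,6,-12] → ·
    (3,4)@(7, 9): e=[-2,18,44] → ·
    (4,4)@(9, 9): e=[18,18,24] → █
    (6,4)@(13, 9): e=[58,18,-16] → ·
    (4,5)@(9, 11): e=[10,30,20] → █
    (5,5)@(11, 11): e=[30,30,0] → ·  [on edge]
    (4,6)@(9, 13): e=[2,42,16] → █
    (5,6)@(11, 13): e=[22,42,-4] → ·
  covered (7 px):
    · · · · · · · · · ·
    · · · · · · · · · ·
    · · · · · · · · · ·
    · · · █ █ █ · · · ·
    · · · · █ █ · · · ·
    · · · · █ · · · · ·
    · · · · █ · · · · ·
    · · · · · · · · · ·
    · · · · · · · · · ·
    · · · · · · · · · ·

Result: [[3,3],[4,3],[5,3],[4,4],[5,4],[4,5],[4,6]]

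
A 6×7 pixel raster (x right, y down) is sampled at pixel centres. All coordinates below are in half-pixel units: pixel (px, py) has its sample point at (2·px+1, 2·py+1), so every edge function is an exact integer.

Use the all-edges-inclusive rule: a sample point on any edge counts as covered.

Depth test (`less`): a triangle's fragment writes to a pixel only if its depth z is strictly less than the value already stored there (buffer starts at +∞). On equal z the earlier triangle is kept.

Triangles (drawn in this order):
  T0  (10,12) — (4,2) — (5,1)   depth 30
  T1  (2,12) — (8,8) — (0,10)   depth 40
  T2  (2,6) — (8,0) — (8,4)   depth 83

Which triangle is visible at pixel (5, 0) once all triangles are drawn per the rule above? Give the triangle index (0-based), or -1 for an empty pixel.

T0:
  2·area = 16
  edge (10, 12)→(4, 2): d=(-6,-10) inclusive
  edge (4, 2)→(5, 1): d=(1,-1) inclusive
  edge (5, 1)→(10, 12): d=(5,11) inclusive
    (2,0)@(5, 1): e=[16,0,0] → #  [on edge]
    (3,0)@(7, 1): e=[36,2,-22] → ·
    (1,1)@(3, 3): e=[-16,0,32] → ·  [on edge]
    (2,1)@(5, 3): e=[4,2,10] → #
    (3,1)@(7, 3): e=[24,4,-12] → ·
    (0,2)@(1, 5): e=[-48,0,64] → ·  [on edge]
    (2,2)@(5, 5): e=[-8,4,20] → ·
    (3,3)@(7, 7): e=[0,8,8] → #  [on edge]
    (4,3)@(9, 7): e=[20,10,-14] → ·
    (3,4)@(7, 9): e=[-12,10,18] → ·
  covered (3 px):
    · · # · · ·
    · · # · · ·
    · · · · · ·
    · · · # · ·
    · · · · · ·
    · · · · · ·
    · · · · · ·
T1:
  2·area = 20  (B↔C swapped to make it positive)
  edge (2, 12)→(0, 10): d=(-2,-2) inclusive
  edge (0, 10)→(8, 8): d=(8,-2) inclusive
  edge (8, 8)→(2, 12): d=(-6,4) inclusive
    (2,4)@(5, 9): e=[12,2,6] → #
    (3,4)@(7, 9): e=[16,6,-2] → ·
    (0,5)@(1, 11): e=[0,10,10] → #  [on edge]
    (1,5)@(3, 11): e=[4,14,2] → #
    (2,5)@(5, 11): e=[8,18,-6] → ·
    (0,6)@(1, 13): e=[-4,26,-2] → ·
    (1,6)@(3, 13): e=[0,30,-10] → ·  [on edge]
  covered (3 px):
    · · · · · ·
    · · · · · ·
    · · · · · ·
    · · · · · ·
    · · # · · ·
    # # · · · ·
    · · · · · ·
T2:
  2·area = 24
  edge (2, 6)→(8, 0): d=(6,-6) inclusive
  edge (8, 0)→(8, 4): d=(0,4) inclusive
  edge (8, 4)→(2, 6): d=(-6,2) inclusive
    (3,0)@(7, 1): e=[0,4,20] → #  [on edge]
    (4,0)@(9, 1): e=[12,-4,16] → ·
    (2,1)@(5, 3): e=[0,12,12] → #  [on edge]
    (4,1)@(9, 3): e=[24,-4,4] → ·
    (5,1)@(11, 3): e=[36,-12,0] → ·  [on edge]
    (1,2)@(3, 5): e=[0,20,4] → #  [on edge]
    (2,2)@(5, 5): e=[12,12,0] → #  [on edge]
    (3,2)@(7, 5): e=[24,4,-4] → ·
    (0,3)@(1, 7): e=[0,28,-4] → ·  [on edge]
    (1,3)@(3, 7): e=[12,20,-8] → ·
    (2,3)@(5, 7): e=[24,12,-12] → ·
  covered (5 px):
    · · · # · ·
    · · # # · ·
    · # # · · ·
    · · · · · ·
    · · · · · ·
    · · · · · ·
    · · · · · ·

Z-buffer (winner per pixel, '.' = empty):
  . . 0 2 . .
  . . 0 2 . .
  . 2 2 . . .
  . . . 0 . .
  . . 1 . . .
  1 1 . . . .
  . . . . . .

Final: -1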